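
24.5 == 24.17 False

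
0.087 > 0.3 False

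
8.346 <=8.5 True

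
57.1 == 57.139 False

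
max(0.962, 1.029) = 1.029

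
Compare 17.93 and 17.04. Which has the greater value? 17.93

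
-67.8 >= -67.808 True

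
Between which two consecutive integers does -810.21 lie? -811 and -810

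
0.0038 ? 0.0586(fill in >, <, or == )<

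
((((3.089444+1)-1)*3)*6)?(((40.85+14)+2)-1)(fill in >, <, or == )<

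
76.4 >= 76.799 False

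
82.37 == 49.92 False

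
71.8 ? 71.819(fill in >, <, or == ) <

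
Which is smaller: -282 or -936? -936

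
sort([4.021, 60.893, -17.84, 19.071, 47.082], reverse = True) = [60.893, 47.082, 19.071, 4.021, -17.84]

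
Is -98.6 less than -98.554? Yes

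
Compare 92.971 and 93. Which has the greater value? 93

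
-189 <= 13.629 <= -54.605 False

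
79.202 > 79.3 False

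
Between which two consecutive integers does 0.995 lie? 0 and 1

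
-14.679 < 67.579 True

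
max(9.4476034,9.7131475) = 9.7131475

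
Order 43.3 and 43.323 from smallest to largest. 43.3, 43.323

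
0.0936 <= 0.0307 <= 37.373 False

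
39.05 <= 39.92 True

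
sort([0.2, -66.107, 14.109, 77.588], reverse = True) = [77.588, 14.109, 0.2, -66.107]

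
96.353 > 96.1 True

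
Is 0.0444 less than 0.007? No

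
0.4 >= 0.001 True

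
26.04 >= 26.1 False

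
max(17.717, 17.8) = 17.8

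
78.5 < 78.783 True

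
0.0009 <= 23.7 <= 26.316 True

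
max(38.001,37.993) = 38.001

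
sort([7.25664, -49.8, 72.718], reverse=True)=[72.718, 7.25664, -49.8]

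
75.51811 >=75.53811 False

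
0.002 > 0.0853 False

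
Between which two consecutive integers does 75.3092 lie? 75 and 76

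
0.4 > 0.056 True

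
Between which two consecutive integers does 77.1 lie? 77 and 78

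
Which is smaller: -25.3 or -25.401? -25.401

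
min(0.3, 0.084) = 0.084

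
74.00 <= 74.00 True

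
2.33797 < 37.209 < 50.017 True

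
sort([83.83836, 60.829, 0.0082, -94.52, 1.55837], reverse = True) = [83.83836, 60.829, 1.55837, 0.0082, -94.52]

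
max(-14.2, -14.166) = -14.166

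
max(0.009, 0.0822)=0.0822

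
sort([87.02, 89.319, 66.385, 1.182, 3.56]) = [1.182, 3.56, 66.385, 87.02, 89.319]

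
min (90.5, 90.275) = 90.275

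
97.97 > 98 False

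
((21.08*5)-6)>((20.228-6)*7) False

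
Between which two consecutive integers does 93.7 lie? 93 and 94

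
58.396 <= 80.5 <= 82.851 True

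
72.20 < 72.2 False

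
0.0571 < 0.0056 False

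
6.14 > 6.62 False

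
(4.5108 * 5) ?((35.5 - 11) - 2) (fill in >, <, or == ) >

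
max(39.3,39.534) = 39.534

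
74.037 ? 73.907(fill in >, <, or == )>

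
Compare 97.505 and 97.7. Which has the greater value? 97.7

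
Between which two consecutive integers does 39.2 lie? 39 and 40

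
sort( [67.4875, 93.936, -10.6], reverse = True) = [93.936, 67.4875, -10.6]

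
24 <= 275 True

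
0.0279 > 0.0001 True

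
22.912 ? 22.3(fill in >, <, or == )>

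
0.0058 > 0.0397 False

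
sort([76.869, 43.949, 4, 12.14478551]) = [4, 12.14478551, 43.949, 76.869]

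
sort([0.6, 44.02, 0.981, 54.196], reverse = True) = [54.196, 44.02, 0.981, 0.6]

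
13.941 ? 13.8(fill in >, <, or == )>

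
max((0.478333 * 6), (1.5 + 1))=2.869998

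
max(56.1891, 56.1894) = 56.1894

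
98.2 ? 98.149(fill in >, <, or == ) >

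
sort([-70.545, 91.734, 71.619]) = [-70.545, 71.619, 91.734]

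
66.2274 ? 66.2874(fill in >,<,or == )<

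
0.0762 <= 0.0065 False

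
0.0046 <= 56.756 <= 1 False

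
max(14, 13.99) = 14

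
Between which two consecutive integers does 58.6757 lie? 58 and 59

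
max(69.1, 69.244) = 69.244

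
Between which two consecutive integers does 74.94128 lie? 74 and 75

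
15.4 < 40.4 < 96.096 True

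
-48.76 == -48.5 False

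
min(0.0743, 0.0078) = 0.0078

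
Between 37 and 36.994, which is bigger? 37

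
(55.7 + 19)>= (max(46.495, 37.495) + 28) True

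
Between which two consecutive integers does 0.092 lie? 0 and 1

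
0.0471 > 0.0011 True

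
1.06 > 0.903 True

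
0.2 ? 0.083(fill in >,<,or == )>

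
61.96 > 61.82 True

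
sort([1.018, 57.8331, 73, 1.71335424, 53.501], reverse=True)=[73, 57.8331, 53.501, 1.71335424, 1.018]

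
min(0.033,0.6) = 0.033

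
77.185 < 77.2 True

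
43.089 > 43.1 False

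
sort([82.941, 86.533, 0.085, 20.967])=[0.085, 20.967, 82.941, 86.533]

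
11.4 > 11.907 False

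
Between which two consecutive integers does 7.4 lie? 7 and 8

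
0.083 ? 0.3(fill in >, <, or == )<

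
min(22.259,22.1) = 22.1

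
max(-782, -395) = -395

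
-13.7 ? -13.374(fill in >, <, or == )<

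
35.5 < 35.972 True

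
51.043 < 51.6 True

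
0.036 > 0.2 False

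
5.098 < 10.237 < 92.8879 True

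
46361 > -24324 True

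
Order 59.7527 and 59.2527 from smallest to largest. 59.2527, 59.7527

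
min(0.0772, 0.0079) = 0.0079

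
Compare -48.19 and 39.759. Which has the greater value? 39.759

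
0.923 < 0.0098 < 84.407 False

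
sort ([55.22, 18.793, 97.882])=[18.793, 55.22, 97.882]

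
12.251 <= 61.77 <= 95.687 True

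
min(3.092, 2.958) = 2.958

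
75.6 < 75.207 False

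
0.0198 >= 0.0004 True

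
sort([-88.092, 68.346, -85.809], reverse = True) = [68.346, -85.809, -88.092]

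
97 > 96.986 True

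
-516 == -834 False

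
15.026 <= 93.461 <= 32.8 False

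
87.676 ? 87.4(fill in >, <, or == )>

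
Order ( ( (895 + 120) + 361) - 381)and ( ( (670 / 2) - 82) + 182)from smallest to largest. ( ( (670 / 2) - 82) + 182), ( ( (895 + 120) + 361) - 381)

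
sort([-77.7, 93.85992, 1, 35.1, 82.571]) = [-77.7, 1, 35.1, 82.571, 93.85992]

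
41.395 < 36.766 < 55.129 False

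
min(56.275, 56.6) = 56.275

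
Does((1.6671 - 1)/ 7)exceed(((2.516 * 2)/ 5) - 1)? Yes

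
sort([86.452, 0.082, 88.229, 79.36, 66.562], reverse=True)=[88.229, 86.452, 79.36, 66.562, 0.082]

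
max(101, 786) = 786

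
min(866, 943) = 866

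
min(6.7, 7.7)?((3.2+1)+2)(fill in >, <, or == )>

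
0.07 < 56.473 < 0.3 False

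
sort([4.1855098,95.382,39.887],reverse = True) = [95.382,39.887,4.1855098]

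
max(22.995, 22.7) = 22.995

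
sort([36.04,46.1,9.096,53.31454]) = [9.096,36.04,46.1,53.31454]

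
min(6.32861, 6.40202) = 6.32861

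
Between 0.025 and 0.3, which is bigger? 0.3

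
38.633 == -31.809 False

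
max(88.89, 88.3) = 88.89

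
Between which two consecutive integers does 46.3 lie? 46 and 47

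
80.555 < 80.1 False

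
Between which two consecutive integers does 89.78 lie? 89 and 90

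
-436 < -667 False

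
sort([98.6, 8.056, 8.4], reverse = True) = [98.6, 8.4, 8.056]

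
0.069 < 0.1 True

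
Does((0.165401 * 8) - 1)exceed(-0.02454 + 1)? No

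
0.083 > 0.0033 True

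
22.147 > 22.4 False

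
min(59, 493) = 59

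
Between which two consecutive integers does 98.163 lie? 98 and 99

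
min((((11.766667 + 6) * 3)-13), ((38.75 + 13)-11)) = 40.300001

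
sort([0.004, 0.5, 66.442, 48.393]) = [0.004, 0.5, 48.393, 66.442]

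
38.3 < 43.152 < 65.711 True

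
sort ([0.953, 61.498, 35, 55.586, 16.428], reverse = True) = [61.498, 55.586, 35, 16.428, 0.953]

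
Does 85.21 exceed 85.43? No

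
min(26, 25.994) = 25.994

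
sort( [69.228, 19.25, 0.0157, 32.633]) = [0.0157, 19.25, 32.633, 69.228]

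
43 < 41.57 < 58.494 False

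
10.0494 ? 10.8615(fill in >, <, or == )<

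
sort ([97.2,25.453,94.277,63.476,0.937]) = [0.937,25.453,63.476,94.277,97.2]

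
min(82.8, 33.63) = 33.63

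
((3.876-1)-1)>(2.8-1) True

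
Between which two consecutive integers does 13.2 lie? 13 and 14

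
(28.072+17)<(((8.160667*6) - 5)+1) False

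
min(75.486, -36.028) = -36.028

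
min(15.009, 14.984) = 14.984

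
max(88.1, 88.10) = 88.10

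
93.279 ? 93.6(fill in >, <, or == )<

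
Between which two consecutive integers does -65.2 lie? -66 and -65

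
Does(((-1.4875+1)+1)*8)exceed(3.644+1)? No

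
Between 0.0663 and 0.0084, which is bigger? 0.0663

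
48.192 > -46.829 True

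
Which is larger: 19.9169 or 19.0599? 19.9169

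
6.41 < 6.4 False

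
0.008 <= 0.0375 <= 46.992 True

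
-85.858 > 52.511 False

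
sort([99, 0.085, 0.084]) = [0.084, 0.085, 99]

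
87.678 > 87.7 False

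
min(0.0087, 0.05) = 0.0087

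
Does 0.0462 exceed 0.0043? Yes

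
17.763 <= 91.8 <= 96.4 True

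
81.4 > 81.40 False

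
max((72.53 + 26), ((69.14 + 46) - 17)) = 98.53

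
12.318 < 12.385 True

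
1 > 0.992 True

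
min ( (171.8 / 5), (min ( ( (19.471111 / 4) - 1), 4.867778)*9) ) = 34.36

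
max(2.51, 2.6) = 2.6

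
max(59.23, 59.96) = 59.96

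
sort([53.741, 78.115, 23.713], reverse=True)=[78.115, 53.741, 23.713]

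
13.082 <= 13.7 True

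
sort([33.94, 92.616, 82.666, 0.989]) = [0.989, 33.94, 82.666, 92.616]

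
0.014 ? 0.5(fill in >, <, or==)<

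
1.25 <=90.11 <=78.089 False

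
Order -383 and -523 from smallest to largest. -523, -383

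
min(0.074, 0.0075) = 0.0075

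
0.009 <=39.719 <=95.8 True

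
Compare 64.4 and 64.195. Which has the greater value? 64.4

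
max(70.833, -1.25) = 70.833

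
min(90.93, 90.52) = 90.52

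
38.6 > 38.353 True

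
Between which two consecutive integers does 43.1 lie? 43 and 44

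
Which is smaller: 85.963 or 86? 85.963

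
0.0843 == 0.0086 False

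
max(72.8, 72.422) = 72.8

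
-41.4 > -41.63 True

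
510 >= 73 True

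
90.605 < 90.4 False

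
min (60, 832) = 60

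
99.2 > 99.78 False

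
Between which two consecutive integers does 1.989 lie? 1 and 2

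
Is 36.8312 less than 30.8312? No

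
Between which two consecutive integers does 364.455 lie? 364 and 365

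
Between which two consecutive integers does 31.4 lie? 31 and 32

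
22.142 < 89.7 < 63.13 False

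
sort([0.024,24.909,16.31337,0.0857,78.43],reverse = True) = [78.43,24.909,16.31337,0.0857,0.024]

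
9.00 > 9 False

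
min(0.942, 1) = 0.942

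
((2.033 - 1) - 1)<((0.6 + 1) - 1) True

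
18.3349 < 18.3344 False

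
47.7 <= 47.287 False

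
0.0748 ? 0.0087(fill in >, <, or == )>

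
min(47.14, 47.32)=47.14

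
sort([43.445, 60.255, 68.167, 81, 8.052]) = [8.052, 43.445, 60.255, 68.167, 81]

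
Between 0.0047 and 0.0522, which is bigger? 0.0522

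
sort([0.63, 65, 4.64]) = [0.63, 4.64, 65]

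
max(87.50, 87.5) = 87.5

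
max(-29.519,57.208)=57.208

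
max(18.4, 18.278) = 18.4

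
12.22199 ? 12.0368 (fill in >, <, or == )>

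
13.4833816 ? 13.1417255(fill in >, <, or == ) >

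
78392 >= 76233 True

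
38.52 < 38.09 False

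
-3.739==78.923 False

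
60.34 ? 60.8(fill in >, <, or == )<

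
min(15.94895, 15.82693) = 15.82693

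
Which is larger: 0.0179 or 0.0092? 0.0179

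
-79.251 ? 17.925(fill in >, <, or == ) <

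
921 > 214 True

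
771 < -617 False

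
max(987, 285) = 987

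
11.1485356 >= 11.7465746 False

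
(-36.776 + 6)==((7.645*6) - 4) False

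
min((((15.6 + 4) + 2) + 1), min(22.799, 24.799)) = 22.6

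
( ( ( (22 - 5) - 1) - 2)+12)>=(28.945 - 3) True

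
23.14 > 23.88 False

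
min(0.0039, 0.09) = 0.0039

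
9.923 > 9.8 True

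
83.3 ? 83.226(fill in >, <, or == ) >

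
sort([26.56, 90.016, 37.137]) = [26.56, 37.137, 90.016]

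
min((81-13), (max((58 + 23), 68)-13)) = 68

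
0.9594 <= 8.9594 True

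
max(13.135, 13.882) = 13.882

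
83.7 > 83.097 True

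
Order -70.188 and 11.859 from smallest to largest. -70.188,11.859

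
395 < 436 True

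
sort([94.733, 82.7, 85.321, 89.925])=[82.7, 85.321, 89.925, 94.733]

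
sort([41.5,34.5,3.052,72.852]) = [3.052,34.5,41.5,72.852]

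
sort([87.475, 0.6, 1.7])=[0.6, 1.7, 87.475]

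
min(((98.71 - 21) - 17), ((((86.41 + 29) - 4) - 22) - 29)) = 60.41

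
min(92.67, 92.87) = 92.67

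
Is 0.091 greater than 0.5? No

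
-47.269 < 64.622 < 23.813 False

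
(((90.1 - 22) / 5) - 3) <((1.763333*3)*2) False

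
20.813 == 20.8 False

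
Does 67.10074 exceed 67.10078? No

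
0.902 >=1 False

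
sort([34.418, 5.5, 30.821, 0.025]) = [0.025, 5.5, 30.821, 34.418]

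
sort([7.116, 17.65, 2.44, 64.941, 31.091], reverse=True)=[64.941, 31.091, 17.65, 7.116, 2.44]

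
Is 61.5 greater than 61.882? No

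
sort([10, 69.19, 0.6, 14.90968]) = [0.6, 10, 14.90968, 69.19]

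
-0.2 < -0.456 False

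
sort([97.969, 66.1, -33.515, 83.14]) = [-33.515, 66.1, 83.14, 97.969]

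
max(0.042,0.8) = 0.8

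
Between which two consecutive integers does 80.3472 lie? 80 and 81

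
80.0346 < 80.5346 True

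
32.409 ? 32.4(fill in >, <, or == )>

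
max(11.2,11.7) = 11.7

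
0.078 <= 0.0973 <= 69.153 True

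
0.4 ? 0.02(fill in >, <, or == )>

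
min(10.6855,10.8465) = 10.6855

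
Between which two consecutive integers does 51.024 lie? 51 and 52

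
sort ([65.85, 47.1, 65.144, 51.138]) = [47.1, 51.138, 65.144, 65.85]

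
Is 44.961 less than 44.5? No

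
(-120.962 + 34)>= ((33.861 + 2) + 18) False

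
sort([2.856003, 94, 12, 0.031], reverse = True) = [94, 12, 2.856003, 0.031]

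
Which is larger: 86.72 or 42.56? 86.72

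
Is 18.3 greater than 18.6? No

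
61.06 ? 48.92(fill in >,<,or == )>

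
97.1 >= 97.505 False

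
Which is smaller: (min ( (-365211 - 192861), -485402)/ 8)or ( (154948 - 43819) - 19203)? (min ( (-365211 - 192861), -485402)/ 8)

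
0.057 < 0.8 True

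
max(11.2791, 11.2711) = 11.2791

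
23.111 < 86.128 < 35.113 False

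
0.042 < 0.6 True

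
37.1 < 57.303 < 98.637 True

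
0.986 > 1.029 False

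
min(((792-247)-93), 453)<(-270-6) False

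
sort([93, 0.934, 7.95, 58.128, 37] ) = [0.934, 7.95, 37, 58.128, 93]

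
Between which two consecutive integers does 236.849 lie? 236 and 237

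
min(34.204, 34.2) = 34.2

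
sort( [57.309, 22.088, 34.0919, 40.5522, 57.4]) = [22.088, 34.0919, 40.5522, 57.309, 57.4]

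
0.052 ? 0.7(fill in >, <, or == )<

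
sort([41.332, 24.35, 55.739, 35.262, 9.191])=[9.191, 24.35, 35.262, 41.332, 55.739]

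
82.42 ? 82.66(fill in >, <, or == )<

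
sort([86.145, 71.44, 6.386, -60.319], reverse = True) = [86.145, 71.44, 6.386, -60.319]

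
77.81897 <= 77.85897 True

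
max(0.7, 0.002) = 0.7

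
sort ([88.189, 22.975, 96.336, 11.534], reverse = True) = [96.336, 88.189, 22.975, 11.534]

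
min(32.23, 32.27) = 32.23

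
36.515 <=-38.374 False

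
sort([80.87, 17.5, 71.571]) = [17.5, 71.571, 80.87]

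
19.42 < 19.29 False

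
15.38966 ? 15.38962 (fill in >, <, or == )>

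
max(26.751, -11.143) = 26.751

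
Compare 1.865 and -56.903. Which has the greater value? 1.865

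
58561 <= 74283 True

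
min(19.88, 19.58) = 19.58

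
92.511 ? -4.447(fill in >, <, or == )>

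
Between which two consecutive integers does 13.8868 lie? 13 and 14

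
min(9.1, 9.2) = 9.1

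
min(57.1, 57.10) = 57.1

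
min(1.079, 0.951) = 0.951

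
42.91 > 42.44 True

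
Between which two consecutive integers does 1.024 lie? 1 and 2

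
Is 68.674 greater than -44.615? Yes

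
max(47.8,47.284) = 47.8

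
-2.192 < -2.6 False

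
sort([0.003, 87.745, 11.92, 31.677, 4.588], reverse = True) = [87.745, 31.677, 11.92, 4.588, 0.003]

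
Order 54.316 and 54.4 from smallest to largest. 54.316, 54.4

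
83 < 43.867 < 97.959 False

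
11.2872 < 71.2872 True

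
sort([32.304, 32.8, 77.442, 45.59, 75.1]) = [32.304, 32.8, 45.59, 75.1, 77.442]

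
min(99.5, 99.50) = 99.5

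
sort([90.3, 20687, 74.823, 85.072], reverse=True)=[20687, 90.3, 85.072, 74.823]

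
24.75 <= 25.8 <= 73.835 True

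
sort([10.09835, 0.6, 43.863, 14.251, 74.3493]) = [0.6, 10.09835, 14.251, 43.863, 74.3493]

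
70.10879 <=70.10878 False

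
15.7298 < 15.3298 False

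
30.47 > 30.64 False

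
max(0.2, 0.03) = 0.2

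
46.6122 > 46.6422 False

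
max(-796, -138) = -138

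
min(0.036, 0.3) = 0.036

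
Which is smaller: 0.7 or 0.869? 0.7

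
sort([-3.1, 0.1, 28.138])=[-3.1, 0.1, 28.138]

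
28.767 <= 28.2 False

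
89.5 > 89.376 True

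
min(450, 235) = 235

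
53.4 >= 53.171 True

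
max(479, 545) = 545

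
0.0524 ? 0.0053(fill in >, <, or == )>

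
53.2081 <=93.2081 True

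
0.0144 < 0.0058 False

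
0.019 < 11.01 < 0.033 False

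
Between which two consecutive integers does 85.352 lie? 85 and 86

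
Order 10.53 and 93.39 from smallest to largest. 10.53, 93.39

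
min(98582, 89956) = 89956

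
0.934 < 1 True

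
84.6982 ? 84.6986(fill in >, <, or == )<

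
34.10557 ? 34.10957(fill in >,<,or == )<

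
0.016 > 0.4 False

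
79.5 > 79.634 False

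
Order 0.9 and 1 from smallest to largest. 0.9, 1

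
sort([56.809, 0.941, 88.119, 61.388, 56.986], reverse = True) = [88.119, 61.388, 56.986, 56.809, 0.941]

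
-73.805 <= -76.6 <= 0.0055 False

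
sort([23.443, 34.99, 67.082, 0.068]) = [0.068, 23.443, 34.99, 67.082]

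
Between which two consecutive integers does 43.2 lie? 43 and 44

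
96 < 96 False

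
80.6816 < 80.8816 True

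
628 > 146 True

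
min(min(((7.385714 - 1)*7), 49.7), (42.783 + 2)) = 44.699998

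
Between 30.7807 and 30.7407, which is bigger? 30.7807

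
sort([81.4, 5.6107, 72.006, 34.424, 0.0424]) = [0.0424, 5.6107, 34.424, 72.006, 81.4]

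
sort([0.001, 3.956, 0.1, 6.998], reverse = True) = [6.998, 3.956, 0.1, 0.001]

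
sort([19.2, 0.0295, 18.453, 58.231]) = [0.0295, 18.453, 19.2, 58.231]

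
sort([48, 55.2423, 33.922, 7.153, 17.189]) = [7.153, 17.189, 33.922, 48, 55.2423]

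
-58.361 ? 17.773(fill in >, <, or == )<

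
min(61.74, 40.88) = 40.88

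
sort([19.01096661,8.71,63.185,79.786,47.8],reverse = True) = [79.786,63.185,47.8,19.01096661,8.71]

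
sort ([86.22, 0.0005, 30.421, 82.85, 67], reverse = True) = [86.22, 82.85, 67, 30.421, 0.0005]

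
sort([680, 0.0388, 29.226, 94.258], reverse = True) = [680, 94.258, 29.226, 0.0388]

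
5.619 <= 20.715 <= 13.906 False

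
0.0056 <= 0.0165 True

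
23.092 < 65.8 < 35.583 False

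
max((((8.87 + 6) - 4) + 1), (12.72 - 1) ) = 11.87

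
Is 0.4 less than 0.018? No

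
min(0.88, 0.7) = 0.7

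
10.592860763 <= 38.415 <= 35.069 False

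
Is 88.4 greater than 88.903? No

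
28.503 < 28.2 False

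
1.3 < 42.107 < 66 True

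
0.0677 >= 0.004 True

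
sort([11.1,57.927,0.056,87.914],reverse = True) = [87.914,57.927,11.1,0.056]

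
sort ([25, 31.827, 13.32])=[13.32, 25, 31.827]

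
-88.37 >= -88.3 False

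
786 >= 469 True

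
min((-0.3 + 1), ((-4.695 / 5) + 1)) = 0.061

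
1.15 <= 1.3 True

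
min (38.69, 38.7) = 38.69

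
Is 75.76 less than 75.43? No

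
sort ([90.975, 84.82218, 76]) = [76, 84.82218, 90.975]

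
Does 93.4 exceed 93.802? No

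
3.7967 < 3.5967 False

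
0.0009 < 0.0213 True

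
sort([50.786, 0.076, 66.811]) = [0.076, 50.786, 66.811]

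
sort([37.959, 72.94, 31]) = [31, 37.959, 72.94]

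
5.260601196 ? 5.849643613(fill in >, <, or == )<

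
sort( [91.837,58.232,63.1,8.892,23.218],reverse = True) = [91.837,63.1,58.232,23.218,8.892]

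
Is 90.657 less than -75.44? No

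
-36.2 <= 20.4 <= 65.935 True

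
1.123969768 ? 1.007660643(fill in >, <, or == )>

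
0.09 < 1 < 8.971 True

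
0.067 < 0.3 True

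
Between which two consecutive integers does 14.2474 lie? 14 and 15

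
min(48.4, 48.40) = 48.4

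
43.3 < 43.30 False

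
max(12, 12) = 12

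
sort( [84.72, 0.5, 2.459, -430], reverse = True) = [84.72, 2.459, 0.5, -430]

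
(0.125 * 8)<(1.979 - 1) False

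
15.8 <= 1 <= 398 False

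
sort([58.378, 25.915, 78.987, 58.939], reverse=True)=[78.987, 58.939, 58.378, 25.915]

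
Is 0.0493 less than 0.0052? No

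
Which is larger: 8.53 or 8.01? 8.53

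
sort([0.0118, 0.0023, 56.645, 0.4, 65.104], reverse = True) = [65.104, 56.645, 0.4, 0.0118, 0.0023]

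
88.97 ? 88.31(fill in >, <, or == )>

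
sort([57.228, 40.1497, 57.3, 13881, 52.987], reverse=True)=[13881, 57.3, 57.228, 52.987, 40.1497]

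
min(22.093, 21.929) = 21.929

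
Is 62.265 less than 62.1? No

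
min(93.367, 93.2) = 93.2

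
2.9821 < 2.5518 False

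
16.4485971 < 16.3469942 False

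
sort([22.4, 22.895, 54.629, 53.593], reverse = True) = [54.629, 53.593, 22.895, 22.4]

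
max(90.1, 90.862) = 90.862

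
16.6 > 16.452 True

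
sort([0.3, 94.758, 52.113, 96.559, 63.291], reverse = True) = [96.559, 94.758, 63.291, 52.113, 0.3]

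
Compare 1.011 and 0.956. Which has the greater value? 1.011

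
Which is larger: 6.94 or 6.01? 6.94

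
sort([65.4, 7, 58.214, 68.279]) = [7, 58.214, 65.4, 68.279]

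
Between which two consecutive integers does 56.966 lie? 56 and 57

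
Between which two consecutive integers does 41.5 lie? 41 and 42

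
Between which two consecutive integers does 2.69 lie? 2 and 3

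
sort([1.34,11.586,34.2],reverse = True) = [34.2,11.586,1.34]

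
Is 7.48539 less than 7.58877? Yes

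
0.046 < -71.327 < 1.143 False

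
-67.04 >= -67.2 True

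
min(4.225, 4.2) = 4.2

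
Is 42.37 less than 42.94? Yes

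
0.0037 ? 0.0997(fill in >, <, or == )<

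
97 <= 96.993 False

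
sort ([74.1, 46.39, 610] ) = [46.39, 74.1, 610]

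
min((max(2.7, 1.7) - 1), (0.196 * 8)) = 1.568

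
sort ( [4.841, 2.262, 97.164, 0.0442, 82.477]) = [0.0442, 2.262, 4.841, 82.477, 97.164]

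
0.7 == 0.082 False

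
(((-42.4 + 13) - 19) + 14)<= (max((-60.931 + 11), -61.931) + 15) False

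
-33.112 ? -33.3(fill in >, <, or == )>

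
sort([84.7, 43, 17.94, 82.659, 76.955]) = [17.94, 43, 76.955, 82.659, 84.7]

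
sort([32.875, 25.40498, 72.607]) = [25.40498, 32.875, 72.607]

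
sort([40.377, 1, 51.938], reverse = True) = [51.938, 40.377, 1]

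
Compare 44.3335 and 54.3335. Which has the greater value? 54.3335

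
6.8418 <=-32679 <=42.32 False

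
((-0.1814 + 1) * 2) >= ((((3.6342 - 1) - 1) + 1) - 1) True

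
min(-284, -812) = -812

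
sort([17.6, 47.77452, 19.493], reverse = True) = [47.77452, 19.493, 17.6]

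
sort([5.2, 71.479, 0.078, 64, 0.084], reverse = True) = [71.479, 64, 5.2, 0.084, 0.078]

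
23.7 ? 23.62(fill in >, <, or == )>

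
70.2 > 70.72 False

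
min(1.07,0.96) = 0.96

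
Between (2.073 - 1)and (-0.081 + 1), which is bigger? (2.073 - 1)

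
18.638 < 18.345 False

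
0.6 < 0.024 False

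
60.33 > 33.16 True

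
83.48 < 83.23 False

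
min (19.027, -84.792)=-84.792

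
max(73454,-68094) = 73454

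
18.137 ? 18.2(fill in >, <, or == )<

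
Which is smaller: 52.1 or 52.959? 52.1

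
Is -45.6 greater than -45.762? Yes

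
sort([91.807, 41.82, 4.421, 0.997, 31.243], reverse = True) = [91.807, 41.82, 31.243, 4.421, 0.997]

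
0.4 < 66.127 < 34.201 False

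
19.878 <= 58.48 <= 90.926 True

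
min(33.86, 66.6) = 33.86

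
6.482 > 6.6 False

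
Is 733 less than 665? No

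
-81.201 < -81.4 False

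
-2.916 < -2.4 True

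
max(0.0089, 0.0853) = 0.0853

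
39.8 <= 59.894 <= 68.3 True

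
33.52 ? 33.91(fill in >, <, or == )<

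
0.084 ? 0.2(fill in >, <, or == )<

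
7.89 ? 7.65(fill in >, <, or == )>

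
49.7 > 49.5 True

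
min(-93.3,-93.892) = -93.892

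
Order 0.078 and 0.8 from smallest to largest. 0.078, 0.8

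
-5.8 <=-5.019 True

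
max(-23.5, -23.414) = -23.414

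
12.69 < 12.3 False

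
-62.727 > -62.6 False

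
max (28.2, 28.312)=28.312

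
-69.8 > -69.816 True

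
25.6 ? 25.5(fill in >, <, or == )>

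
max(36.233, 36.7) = 36.7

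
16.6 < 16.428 False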